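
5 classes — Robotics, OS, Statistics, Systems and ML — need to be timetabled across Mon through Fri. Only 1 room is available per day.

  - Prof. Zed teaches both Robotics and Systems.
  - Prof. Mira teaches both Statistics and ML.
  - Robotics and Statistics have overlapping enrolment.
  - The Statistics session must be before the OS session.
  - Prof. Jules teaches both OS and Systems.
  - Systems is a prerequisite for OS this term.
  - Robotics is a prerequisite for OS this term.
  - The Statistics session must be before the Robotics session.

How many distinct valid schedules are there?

15

Splitting on Robotics: it can be Tue (3), Wed (6), Thu (6). Listing each branch's schedules as (OS, Statistics, Systems, ML):
Robotics=Tue: (Thu,Mon,Wed,Fri) (Fri,Mon,Wed,Thu) (Fri,Mon,Thu,Wed) — 3.
Robotics=Wed: (Thu,Mon,Tue,Fri) (Thu,Tue,Mon,Fri) (Fri,Mon,Tue,Thu) (Fri,Mon,Thu,Tue) (Fri,Tue,Mon,Thu) (Fri,Tue,Thu,Mon) — 6.
Robotics=Thu: (Fri,Mon,Tue,Wed) (Fri,Mon,Wed,Tue) (Fri,Tue,Mon,Wed) (Fri,Tue,Wed,Mon) (Fri,Wed,Mon,Tue) (Fri,Wed,Tue,Mon) — 6.
Summing: 3 + 6 + 6 = 15.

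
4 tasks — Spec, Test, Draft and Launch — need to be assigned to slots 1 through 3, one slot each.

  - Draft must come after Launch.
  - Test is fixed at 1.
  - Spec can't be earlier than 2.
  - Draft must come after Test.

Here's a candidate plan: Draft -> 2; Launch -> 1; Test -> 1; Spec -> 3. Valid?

Yes, all constraints hold

Spec can't be earlier than 2 — holds.
Draft must come after Launch — holds.
Draft must come after Test — holds.
Test is fixed at 1 — holds.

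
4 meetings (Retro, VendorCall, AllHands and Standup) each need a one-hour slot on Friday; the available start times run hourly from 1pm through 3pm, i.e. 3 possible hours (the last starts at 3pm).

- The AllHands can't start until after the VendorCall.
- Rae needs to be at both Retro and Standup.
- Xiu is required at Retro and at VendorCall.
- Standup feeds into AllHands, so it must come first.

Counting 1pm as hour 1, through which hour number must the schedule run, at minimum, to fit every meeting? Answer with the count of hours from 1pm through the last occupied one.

The precedence chain requires at least 2 distinct hours.
2 works (last occupied hour: 2pm): for example AllHands=2pm; Standup=1pm; VendorCall=1pm; Retro=2pm.

2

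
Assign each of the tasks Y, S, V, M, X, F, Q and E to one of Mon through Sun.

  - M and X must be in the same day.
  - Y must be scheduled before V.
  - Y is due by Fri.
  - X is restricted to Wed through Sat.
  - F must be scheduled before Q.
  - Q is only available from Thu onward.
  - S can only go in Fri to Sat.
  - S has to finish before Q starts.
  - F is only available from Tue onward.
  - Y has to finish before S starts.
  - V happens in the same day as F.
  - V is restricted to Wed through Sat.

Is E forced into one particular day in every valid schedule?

No

E can be Mon (e.g. E -> Mon, V -> Wed, Q -> Sat, Y -> Mon, F -> Wed, X -> Wed, S -> Fri, M -> Wed) or Tue (e.g. S -> Fri, F -> Wed, E -> Tue, Y -> Mon, M -> Wed, V -> Wed, Q -> Sat, X -> Wed).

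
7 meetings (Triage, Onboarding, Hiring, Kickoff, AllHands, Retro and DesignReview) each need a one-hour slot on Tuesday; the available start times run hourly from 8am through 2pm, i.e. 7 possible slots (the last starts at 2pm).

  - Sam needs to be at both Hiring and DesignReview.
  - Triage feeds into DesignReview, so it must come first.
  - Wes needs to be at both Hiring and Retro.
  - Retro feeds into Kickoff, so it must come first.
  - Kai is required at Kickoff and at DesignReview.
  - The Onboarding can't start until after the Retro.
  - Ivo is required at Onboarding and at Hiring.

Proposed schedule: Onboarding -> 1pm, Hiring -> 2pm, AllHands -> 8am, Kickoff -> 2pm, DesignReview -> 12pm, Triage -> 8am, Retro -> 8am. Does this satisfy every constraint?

Yes, all constraints hold

Ivo is required at Onboarding and at Hiring — holds.
The Onboarding can't start until after the Retro — holds.
Triage feeds into DesignReview, so it must come first — holds.
Wes needs to be at both Hiring and Retro — holds.
Retro feeds into Kickoff, so it must come first — holds.
Kai is required at Kickoff and at DesignReview — holds.
Sam needs to be at both Hiring and DesignReview — holds.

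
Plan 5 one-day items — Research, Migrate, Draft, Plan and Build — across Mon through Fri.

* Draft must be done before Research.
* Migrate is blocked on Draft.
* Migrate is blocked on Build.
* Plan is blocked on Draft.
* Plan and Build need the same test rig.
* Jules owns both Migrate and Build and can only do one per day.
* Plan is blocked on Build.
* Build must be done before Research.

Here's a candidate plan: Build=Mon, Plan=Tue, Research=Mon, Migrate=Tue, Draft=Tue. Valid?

No. Draft must be done before Research is not satisfied.

Migrate is blocked on Build — holds.
Draft must be done before Research — violated.
Plan and Build need the same test rig — holds.
Jules owns both Migrate and Build and can only do one per day — holds.
Plan is blocked on Draft — violated.
Plan is blocked on Build — holds.
Migrate is blocked on Draft — violated.
Build must be done before Research — violated.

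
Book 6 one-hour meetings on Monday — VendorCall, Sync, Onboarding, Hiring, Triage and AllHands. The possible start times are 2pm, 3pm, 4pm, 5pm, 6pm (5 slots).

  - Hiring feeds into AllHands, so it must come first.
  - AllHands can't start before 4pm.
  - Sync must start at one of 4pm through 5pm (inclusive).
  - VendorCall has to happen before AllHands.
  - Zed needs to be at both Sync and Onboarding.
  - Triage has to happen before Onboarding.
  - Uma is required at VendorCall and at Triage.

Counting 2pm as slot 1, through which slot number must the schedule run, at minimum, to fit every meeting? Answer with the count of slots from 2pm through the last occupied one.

The precedence chain requires at least 2 distinct slots.
Sync can't be placed before 4pm — that is slot 3 counting from 2pm — so the schedule must run through at least 3 slots.
3 works (last occupied slot: 4pm): for example Hiring in 2pm, Sync in 4pm, Onboarding in 3pm, VendorCall in 3pm, AllHands in 4pm, Triage in 2pm.

3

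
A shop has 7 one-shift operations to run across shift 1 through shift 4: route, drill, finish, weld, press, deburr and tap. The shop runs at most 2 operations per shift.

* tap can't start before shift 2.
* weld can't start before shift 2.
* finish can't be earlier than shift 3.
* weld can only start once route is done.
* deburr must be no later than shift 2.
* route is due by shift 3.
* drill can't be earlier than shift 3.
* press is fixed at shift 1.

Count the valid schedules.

40

Splitting on route: it can be shift 1 (18), shift 2 (18), shift 3 (4). Listing each branch's schedules as (drill, finish, weld, press, deburr, tap) by shift number:
route=shift 1: (3,3,2,1,2,4) (3,3,4,1,2,2) (3,3,4,1,2,4) (3,4,2,1,2,3) (3,4,2,1,2,4) (3,4,3,1,2,2) (3,4,3,1,2,4) (3,4,4,1,2,2) (3,4,4,1,2,3) (4,3,2,1,2,3) (4,3,2,1,2,4) (4,3,3,1,2,2) (4,3,3,1,2,4) (4,3,4,1,2,2) (4,3,4,1,2,3) (4,4,2,1,2,3) (4,4,3,1,2,2) (4,4,3,1,2,3) — 18.
route=shift 2: (3,3,4,1,1,2) (3,3,4,1,1,4) (3,3,4,1,2,4) (3,4,3,1,1,2) (3,4,3,1,1,4) (3,4,3,1,2,4) (3,4,4,1,1,2) (3,4,4,1,1,3) (3,4,4,1,2,3) (4,3,3,1,1,2) (4,3,3,1,1,4) (4,3,3,1,2,4) (4,3,4,1,1,2) (4,3,4,1,1,3) (4,3,4,1,2,3) (4,4,3,1,1,2) (4,4,3,1,1,3) (4,4,3,1,2,3) — 18.
route=shift 3: (3,4,4,1,1,2) (3,4,4,1,2,2) (4,3,4,1,1,2) (4,3,4,1,2,2) — 4.
Summing: 18 + 18 + 4 = 40.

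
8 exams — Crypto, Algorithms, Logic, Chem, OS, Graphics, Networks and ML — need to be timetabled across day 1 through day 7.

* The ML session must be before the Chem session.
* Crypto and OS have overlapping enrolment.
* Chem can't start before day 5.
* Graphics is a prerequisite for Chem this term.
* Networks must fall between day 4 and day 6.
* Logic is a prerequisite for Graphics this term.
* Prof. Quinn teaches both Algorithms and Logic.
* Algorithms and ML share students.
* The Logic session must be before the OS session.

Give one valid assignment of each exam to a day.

Chem=day 5, Crypto=day 1, Logic=day 1, Graphics=day 2, Networks=day 4, Algorithms=day 2, OS=day 2, ML=day 1

Checking: ML(day 1) before Chem(day 5); Logic(day 1) before OS(day 2); Logic(day 1) before Graphics(day 2); Graphics(day 2) before Chem(day 5); Algorithms(day 2) != Logic(day 1); Algorithms(day 2) != ML(day 1); Crypto(day 1) != OS(day 2); Networks=day 4 in [day 4,day 6]; Chem=day 5 in [day 5,day 7].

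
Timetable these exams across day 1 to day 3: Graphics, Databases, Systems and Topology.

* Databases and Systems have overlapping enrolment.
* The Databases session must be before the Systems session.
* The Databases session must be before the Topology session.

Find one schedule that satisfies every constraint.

Systems in day 2, Databases in day 1, Graphics in day 1, Topology in day 2

Checking: Databases(day 1) before Topology(day 2); Databases(day 1) before Systems(day 2); Databases(day 1) != Systems(day 2).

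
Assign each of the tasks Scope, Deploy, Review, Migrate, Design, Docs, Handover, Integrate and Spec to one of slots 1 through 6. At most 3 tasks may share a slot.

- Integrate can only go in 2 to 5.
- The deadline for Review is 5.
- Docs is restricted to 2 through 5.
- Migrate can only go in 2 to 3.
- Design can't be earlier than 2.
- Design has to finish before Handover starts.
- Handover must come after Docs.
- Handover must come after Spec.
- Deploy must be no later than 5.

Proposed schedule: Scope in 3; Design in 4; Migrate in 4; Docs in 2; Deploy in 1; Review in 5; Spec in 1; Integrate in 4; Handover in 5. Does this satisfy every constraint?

At most 3 tasks may share a slot — holds.
Integrate can only go in 2 to 5 — holds.
Deploy must be no later than 5 — holds.
The deadline for Review is 5 — holds.
Design can't be earlier than 2 — holds.
Handover must come after Spec — holds.
Migrate can only go in 2 to 3 — violated.
Handover must come after Docs — holds.
Docs is restricted to 2 through 5 — holds.
Design has to finish before Handover starts — holds.

No — it violates: Migrate can only go in 2 to 3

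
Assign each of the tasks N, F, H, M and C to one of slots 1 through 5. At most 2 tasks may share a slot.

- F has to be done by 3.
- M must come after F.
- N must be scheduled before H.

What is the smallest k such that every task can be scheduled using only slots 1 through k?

3 slots

The precedence chain requires at least 2 distinct slots.
With at most 2 per slot and 5 tasks, at least 3 slots are needed.
3 works (last occupied slot: 3): for example C -> 3; N -> 1; H -> 2; F -> 1; M -> 2.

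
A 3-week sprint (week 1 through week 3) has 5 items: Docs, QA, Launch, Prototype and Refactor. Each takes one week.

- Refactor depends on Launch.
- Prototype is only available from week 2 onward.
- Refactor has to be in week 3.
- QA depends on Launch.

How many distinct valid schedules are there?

Splitting on Docs: it can be week 1 (6), week 2 (6), week 3 (6). Listing each branch's schedules as (QA, Launch, Prototype, Refactor) by week number:
Docs=week 1: (2,1,2,3) (2,1,3,3) (3,1,2,3) (3,1,3,3) (3,2,2,3) (3,2,3,3) — 6.
Docs=week 2: (2,1,2,3) (2,1,3,3) (3,1,2,3) (3,1,3,3) (3,2,2,3) (3,2,3,3) — 6.
Docs=week 3: (2,1,2,3) (2,1,3,3) (3,1,2,3) (3,1,3,3) (3,2,2,3) (3,2,3,3) — 6.
Summing: 6 + 6 + 6 = 18.

18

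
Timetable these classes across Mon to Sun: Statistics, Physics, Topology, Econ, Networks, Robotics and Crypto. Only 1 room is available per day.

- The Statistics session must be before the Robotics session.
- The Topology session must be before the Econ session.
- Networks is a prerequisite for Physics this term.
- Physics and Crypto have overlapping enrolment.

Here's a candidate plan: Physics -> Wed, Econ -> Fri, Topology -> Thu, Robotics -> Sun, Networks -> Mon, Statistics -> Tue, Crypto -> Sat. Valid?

Yes, all constraints hold

The Topology session must be before the Econ session — holds.
Only 1 room is available per day — holds.
The Statistics session must be before the Robotics session — holds.
Networks is a prerequisite for Physics this term — holds.
Physics and Crypto have overlapping enrolment — holds.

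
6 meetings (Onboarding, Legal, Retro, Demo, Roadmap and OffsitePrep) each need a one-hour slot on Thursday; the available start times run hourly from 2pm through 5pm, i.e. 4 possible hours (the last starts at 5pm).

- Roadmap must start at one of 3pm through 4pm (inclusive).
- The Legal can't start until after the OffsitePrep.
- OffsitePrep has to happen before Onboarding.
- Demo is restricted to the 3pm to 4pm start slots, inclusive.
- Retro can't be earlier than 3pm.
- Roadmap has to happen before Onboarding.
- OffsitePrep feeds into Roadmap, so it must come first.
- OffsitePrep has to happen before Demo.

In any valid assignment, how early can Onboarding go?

4pm

Precedence pushes Onboarding to at least 4pm.
Onboarding at 4pm is achievable: OffsitePrep in 2pm, Legal in 3pm, Roadmap in 3pm, Demo in 3pm, Retro in 3pm, Onboarding in 4pm.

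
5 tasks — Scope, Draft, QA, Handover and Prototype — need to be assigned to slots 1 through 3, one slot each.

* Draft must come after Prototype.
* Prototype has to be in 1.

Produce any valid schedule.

Prototype=1, Handover=1, Scope=1, Draft=2, QA=1

Checking: Prototype(1) before Draft(2); Prototype=1 in [1,1].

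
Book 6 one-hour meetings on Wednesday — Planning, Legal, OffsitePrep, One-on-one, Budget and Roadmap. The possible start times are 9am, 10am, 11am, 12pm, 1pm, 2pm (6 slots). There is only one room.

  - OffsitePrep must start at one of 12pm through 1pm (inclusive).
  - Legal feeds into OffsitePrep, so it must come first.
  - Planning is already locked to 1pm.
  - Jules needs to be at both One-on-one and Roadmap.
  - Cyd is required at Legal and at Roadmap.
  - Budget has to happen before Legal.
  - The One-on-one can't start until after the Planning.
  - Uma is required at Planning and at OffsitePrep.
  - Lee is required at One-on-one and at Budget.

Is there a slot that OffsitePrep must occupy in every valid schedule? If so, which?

12pm

OffsitePrep's window is 12pm–1pm.
Planning is fixed at 1pm, and OffsitePrep can't share a slot with Planning.
So OffsitePrep must be 12pm.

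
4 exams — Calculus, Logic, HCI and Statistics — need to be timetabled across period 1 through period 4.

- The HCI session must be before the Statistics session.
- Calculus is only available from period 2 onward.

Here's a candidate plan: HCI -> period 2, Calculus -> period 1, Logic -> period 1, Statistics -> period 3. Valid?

The HCI session must be before the Statistics session — holds.
Calculus is only available from period 2 onward — violated.

Invalid. Calculus is only available from period 2 onward.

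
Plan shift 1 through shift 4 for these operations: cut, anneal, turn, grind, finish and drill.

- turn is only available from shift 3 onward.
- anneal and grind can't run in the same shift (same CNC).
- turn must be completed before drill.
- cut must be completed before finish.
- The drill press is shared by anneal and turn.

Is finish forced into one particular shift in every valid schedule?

No

finish can be shift 2 (e.g. finish=shift 2; grind=shift 2; cut=shift 1; drill=shift 4; turn=shift 3; anneal=shift 1) or shift 3 (e.g. grind in shift 2; turn in shift 3; drill in shift 4; anneal in shift 1; cut in shift 1; finish in shift 3).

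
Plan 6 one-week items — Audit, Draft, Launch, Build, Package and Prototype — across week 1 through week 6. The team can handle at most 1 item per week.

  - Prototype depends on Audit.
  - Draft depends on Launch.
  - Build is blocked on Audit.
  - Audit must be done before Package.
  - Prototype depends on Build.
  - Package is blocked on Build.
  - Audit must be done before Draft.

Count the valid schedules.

28

Splitting on Audit: it can be week 1 (20), week 2 (8). Listing each branch's schedules as (Draft, Launch, Build, Package, Prototype) by week number:
Audit=week 1: (3,2,4,5,6) (3,2,4,6,5) (4,2,3,5,6) (4,2,3,6,5) (4,3,2,5,6) (4,3,2,6,5) (5,2,3,4,6) (5,2,3,6,4) (5,3,2,4,6) (5,3,2,6,4) (5,4,2,3,6) (5,4,2,6,3) (6,2,3,4,5) (6,2,3,5,4) (6,3,2,4,5) (6,3,2,5,4) (6,4,2,3,5) (6,4,2,5,3) (6,5,2,3,4) (6,5,2,4,3) — 20.
Audit=week 2: (3,1,4,5,6) (3,1,4,6,5) (4,1,3,5,6) (4,1,3,6,5) (5,1,3,4,6) (5,1,3,6,4) (6,1,3,4,5) (6,1,3,5,4) — 8.
Summing: 20 + 8 = 28.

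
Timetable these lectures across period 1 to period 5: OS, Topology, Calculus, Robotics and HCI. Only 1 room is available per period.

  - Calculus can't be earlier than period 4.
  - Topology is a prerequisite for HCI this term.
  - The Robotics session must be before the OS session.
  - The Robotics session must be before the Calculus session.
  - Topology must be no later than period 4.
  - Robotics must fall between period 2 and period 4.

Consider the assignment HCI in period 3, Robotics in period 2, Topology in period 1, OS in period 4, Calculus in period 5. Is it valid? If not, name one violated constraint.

The Robotics session must be before the OS session — holds.
Robotics must fall between period 2 and period 4 — holds.
Only 1 room is available per period — holds.
Topology is a prerequisite for HCI this term — holds.
The Robotics session must be before the Calculus session — holds.
Topology must be no later than period 4 — holds.
Calculus can't be earlier than period 4 — holds.

Yes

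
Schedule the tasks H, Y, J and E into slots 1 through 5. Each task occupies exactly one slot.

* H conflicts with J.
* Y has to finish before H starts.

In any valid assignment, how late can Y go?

Downstream work caps Y at 4.
Y at 4 is achievable: E -> 1; Y -> 4; H -> 5; J -> 1.

4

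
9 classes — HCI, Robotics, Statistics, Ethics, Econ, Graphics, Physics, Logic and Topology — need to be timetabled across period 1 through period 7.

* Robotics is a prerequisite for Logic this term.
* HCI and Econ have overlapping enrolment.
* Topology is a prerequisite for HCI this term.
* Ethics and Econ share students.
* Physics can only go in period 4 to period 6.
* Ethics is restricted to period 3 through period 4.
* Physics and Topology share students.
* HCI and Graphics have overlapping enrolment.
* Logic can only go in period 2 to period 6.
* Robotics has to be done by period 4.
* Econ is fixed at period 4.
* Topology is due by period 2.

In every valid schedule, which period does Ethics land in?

Ethics's window is period 3–period 4.
Econ is fixed at period 4, and Ethics can't share a period with Econ.
So Ethics must be period 3.

period 3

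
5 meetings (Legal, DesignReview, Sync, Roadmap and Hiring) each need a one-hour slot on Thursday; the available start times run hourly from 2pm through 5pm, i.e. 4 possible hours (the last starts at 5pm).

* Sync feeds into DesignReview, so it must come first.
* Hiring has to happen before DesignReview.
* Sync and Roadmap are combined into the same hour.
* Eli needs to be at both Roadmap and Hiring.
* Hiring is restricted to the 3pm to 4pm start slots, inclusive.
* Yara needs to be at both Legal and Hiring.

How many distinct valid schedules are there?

15

Splitting on Legal: it can be 2pm (5), 3pm (2), 4pm (3), 5pm (5). Listing each branch's schedules as (DesignReview, Sync, Roadmap, Hiring):
Legal=2pm: (4pm,2pm,2pm,3pm) (5pm,2pm,2pm,3pm) (5pm,2pm,2pm,4pm) (5pm,3pm,3pm,4pm) (5pm,4pm,4pm,3pm) — 5.
Legal=3pm: (5pm,2pm,2pm,4pm) (5pm,3pm,3pm,4pm) — 2.
Legal=4pm: (4pm,2pm,2pm,3pm) (5pm,2pm,2pm,3pm) (5pm,4pm,4pm,3pm) — 3.
Legal=5pm: (4pm,2pm,2pm,3pm) (5pm,2pm,2pm,3pm) (5pm,2pm,2pm,4pm) (5pm,3pm,3pm,4pm) (5pm,4pm,4pm,3pm) — 5.
Summing: 5 + 2 + 3 + 5 = 15.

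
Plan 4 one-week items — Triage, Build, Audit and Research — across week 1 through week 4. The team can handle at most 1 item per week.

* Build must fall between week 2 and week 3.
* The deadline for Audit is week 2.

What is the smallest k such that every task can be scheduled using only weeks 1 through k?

With at most 1 per week and 4 tasks, at least 4 weeks are needed.
Build can't be placed before week 2, so the schedule must run through at least week 2.
4 works (last occupied week: week 4): for example Research -> week 4, Triage -> week 3, Build -> week 2, Audit -> week 1.

4 weeks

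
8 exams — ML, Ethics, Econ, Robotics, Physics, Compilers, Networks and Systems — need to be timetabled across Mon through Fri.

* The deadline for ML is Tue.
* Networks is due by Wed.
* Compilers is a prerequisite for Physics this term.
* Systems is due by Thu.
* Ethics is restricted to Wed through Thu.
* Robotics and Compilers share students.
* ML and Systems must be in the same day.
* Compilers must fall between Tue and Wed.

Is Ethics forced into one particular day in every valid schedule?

No

Ethics can be Wed (e.g. Systems in Mon, Robotics in Mon, ML in Mon, Networks in Mon, Econ in Mon, Physics in Wed, Compilers in Tue, Ethics in Wed) or Thu (e.g. Robotics -> Mon, Systems -> Mon, Physics -> Wed, Econ -> Mon, Networks -> Mon, ML -> Mon, Ethics -> Thu, Compilers -> Tue).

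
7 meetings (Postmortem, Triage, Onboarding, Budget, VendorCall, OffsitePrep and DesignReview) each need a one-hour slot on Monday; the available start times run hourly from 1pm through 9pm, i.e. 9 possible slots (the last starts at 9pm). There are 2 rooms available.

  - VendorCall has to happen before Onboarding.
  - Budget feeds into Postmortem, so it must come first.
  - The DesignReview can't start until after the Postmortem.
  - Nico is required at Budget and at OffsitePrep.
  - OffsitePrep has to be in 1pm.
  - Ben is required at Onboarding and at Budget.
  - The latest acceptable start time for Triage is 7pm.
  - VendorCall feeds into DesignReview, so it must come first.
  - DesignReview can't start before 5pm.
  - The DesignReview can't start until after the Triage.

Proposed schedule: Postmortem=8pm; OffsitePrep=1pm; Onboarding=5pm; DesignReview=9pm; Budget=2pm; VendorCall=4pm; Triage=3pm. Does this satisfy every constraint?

Valid

Ben is required at Onboarding and at Budget — holds.
Budget feeds into Postmortem, so it must come first — holds.
The latest acceptable start time for Triage is 7pm — holds.
OffsitePrep has to be in 1pm — holds.
VendorCall has to happen before Onboarding — holds.
DesignReview can't start before 5pm — holds.
VendorCall feeds into DesignReview, so it must come first — holds.
There are 2 rooms available — holds.
The DesignReview can't start until after the Postmortem — holds.
Nico is required at Budget and at OffsitePrep — holds.
The DesignReview can't start until after the Triage — holds.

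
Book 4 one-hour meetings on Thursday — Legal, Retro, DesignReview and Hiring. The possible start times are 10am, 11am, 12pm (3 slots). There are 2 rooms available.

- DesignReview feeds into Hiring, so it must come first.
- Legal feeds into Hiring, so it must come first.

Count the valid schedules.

Splitting on Legal: it can be 10am (7), 11am (5). Listing each branch's schedules as (Retro, DesignReview, Hiring):
Legal=10am: (10am,11am,12pm) (11am,10am,11am) (11am,10am,12pm) (11am,11am,12pm) (12pm,10am,11am) (12pm,10am,12pm) (12pm,11am,12pm) — 7.
Legal=11am: (10am,10am,12pm) (10am,11am,12pm) (11am,10am,12pm) (12pm,10am,12pm) (12pm,11am,12pm) — 5.
Summing: 7 + 5 = 12.

12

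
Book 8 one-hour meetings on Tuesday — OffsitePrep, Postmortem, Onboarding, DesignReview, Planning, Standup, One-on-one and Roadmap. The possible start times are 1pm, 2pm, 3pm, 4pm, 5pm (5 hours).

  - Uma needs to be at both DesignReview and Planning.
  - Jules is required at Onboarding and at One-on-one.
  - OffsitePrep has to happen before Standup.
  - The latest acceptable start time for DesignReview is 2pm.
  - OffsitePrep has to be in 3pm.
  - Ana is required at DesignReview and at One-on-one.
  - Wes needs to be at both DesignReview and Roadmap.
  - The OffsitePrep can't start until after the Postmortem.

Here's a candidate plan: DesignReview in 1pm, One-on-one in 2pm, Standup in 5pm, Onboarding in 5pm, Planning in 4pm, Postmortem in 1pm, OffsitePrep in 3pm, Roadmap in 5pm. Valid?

Wes needs to be at both DesignReview and Roadmap — holds.
The OffsitePrep can't start until after the Postmortem — holds.
OffsitePrep has to be in 3pm — holds.
The latest acceptable start time for DesignReview is 2pm — holds.
Ana is required at DesignReview and at One-on-one — holds.
Uma needs to be at both DesignReview and Planning — holds.
OffsitePrep has to happen before Standup — holds.
Jules is required at Onboarding and at One-on-one — holds.

Yes, all constraints hold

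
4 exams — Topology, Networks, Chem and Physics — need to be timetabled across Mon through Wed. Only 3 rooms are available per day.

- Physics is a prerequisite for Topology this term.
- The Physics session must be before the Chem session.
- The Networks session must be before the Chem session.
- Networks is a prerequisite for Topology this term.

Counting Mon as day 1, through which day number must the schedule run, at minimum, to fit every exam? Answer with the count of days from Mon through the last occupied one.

2

The precedence chain requires at least 2 distinct days.
With at most 3 per day and 4 exams, at least 2 days are needed.
2 works (last occupied day: Tue): for example Topology=Tue; Physics=Mon; Chem=Tue; Networks=Mon.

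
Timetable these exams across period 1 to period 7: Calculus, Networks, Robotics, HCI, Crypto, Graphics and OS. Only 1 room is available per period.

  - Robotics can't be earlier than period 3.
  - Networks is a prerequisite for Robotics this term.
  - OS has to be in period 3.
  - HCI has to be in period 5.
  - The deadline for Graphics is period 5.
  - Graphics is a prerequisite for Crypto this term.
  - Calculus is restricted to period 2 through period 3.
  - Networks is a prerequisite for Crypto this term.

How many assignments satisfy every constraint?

Enumerating: Crypto=period 7; HCI=period 5; Calculus=period 2; OS=period 3; Robotics=period 6; Graphics=period 1; Networks=period 4 | Networks=period 1; Crypto=period 7; Robotics=period 6; HCI=period 5; Graphics=period 4; OS=period 3; Calculus=period 2 | Graphics in period 1, HCI in period 5, OS in period 3, Networks in period 4, Calculus in period 2, Crypto in period 6, Robotics in period 7 | Calculus=period 2; Crypto=period 6; HCI=period 5; OS=period 3; Networks=period 1; Graphics=period 4; Robotics=period 7.

4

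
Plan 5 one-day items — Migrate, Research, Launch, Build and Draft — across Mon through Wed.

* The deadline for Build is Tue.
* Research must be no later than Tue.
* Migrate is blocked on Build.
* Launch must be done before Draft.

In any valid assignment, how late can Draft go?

Precedence pushes Draft to at least Tue.
Draft at Wed is achievable: Launch -> Mon, Build -> Mon, Migrate -> Tue, Draft -> Wed, Research -> Mon.

Wed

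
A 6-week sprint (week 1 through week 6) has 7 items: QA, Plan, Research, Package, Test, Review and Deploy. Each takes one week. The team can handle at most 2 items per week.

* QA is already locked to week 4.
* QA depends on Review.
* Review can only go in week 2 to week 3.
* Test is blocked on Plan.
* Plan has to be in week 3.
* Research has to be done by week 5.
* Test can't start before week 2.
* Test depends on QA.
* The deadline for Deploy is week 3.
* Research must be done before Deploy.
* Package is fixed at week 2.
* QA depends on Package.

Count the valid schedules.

4

Enumerating: Review in week 2; Test in week 5; Research in week 1; QA in week 4; Deploy in week 3; Plan in week 3; Package in week 2 | Test=week 6; QA=week 4; Plan=week 3; Research=week 1; Package=week 2; Review=week 2; Deploy=week 3 | Review in week 3; Research in week 1; Package in week 2; Plan in week 3; QA in week 4; Deploy in week 2; Test in week 5 | QA -> week 4; Research -> week 1; Test -> week 6; Package -> week 2; Deploy -> week 2; Plan -> week 3; Review -> week 3.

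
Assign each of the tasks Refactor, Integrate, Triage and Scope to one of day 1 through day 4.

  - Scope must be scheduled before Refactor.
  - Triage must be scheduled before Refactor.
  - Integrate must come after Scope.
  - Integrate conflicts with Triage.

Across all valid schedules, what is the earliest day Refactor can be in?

day 2

Precedence pushes Refactor to at least day 2.
Refactor at day 2 is achievable: Integrate in day 2; Triage in day 1; Scope in day 1; Refactor in day 2.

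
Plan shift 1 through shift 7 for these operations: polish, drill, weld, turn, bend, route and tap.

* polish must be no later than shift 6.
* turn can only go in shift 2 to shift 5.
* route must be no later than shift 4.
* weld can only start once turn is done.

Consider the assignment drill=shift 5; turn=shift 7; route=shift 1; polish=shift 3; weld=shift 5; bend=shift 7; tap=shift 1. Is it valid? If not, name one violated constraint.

No. turn can only go in shift 2 to shift 5 is not satisfied.

polish must be no later than shift 6 — holds.
route must be no later than shift 4 — holds.
turn can only go in shift 2 to shift 5 — violated.
weld can only start once turn is done — violated.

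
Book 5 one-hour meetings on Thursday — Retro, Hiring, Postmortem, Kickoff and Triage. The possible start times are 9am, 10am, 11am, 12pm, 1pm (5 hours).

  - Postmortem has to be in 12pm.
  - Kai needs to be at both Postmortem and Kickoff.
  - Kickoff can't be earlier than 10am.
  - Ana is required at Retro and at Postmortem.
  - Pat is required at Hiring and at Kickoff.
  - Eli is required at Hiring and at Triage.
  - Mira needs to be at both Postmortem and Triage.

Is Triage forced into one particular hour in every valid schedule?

No

Triage can be 9am (e.g. Postmortem -> 12pm, Kickoff -> 10am, Triage -> 9am, Retro -> 9am, Hiring -> 11am) or 10am (e.g. Retro in 9am; Hiring in 9am; Postmortem in 12pm; Triage in 10am; Kickoff in 10am).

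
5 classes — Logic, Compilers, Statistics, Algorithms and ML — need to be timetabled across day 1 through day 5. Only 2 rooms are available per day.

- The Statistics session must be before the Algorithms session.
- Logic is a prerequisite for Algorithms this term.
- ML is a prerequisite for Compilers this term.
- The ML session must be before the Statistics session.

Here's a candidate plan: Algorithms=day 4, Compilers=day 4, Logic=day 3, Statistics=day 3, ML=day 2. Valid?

Yes, all constraints hold

Logic is a prerequisite for Algorithms this term — holds.
Only 2 rooms are available per day — holds.
The ML session must be before the Statistics session — holds.
ML is a prerequisite for Compilers this term — holds.
The Statistics session must be before the Algorithms session — holds.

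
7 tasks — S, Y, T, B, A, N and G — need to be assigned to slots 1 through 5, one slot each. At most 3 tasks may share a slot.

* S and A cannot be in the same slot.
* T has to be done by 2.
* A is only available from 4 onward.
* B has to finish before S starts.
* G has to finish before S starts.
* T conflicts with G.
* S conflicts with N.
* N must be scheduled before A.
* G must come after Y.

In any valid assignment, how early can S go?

3

Precedence pushes S to at least 3.
S at 3 is achievable: B in 1, N in 2, Y in 1, G in 2, S in 3, A in 4, T in 1.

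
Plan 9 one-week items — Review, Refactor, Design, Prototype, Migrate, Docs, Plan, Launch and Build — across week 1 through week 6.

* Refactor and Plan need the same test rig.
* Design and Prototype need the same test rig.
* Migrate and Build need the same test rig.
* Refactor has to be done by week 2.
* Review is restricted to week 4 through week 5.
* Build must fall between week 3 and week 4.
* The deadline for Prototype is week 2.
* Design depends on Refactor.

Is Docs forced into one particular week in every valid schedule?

No

Docs can be week 1 (e.g. Prototype=week 1, Migrate=week 1, Plan=week 2, Docs=week 1, Launch=week 1, Review=week 4, Refactor=week 1, Design=week 2, Build=week 3) or week 2 (e.g. Plan in week 2; Launch in week 1; Migrate in week 1; Design in week 2; Build in week 3; Docs in week 2; Prototype in week 1; Review in week 4; Refactor in week 1).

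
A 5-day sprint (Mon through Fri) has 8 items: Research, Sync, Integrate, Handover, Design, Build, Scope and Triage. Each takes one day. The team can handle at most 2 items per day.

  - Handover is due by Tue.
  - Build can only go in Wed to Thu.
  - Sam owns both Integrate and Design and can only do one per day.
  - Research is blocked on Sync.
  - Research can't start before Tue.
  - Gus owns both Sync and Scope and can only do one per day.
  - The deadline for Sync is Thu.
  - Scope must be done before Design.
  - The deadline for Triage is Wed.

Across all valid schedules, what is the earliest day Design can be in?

Precedence pushes Design to at least Tue.
Design at Tue is achievable: Integrate -> Thu, Sync -> Wed, Research -> Thu, Triage -> Tue, Handover -> Mon, Build -> Wed, Design -> Tue, Scope -> Mon.

Tue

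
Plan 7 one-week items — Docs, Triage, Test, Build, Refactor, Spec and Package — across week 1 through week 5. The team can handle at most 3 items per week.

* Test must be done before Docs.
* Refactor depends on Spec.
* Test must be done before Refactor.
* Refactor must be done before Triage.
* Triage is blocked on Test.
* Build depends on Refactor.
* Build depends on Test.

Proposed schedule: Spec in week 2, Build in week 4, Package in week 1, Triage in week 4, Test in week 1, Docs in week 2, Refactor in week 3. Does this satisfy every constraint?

Test must be done before Refactor — holds.
Build depends on Refactor — holds.
Test must be done before Docs — holds.
Refactor depends on Spec — holds.
The team can handle at most 3 items per week — holds.
Refactor must be done before Triage — holds.
Build depends on Test — holds.
Triage is blocked on Test — holds.

Yes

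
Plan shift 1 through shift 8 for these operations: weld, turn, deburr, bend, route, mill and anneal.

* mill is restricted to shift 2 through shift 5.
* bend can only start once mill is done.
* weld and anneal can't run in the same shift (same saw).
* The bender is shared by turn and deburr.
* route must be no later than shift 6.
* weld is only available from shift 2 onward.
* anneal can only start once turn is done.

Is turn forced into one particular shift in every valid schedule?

turn can be shift 1 (e.g. deburr=shift 2, route=shift 1, bend=shift 3, mill=shift 2, turn=shift 1, weld=shift 2, anneal=shift 3) or shift 2 (e.g. mill -> shift 2, bend -> shift 3, deburr -> shift 1, turn -> shift 2, weld -> shift 2, route -> shift 1, anneal -> shift 3).

No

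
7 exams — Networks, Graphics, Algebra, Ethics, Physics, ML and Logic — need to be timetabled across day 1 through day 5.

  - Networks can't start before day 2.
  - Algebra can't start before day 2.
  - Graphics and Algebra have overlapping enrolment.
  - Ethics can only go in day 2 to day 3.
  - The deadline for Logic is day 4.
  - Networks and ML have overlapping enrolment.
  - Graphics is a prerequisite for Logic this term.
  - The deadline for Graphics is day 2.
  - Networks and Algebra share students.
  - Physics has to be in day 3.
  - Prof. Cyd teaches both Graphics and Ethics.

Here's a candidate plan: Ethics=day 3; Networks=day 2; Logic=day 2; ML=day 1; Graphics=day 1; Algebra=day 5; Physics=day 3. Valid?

Yes

The deadline for Graphics is day 2 — holds.
Physics has to be in day 3 — holds.
Graphics and Algebra have overlapping enrolment — holds.
The deadline for Logic is day 4 — holds.
Graphics is a prerequisite for Logic this term — holds.
Ethics can only go in day 2 to day 3 — holds.
Algebra can't start before day 2 — holds.
Networks and Algebra share students — holds.
Networks and ML have overlapping enrolment — holds.
Networks can't start before day 2 — holds.
Prof. Cyd teaches both Graphics and Ethics — holds.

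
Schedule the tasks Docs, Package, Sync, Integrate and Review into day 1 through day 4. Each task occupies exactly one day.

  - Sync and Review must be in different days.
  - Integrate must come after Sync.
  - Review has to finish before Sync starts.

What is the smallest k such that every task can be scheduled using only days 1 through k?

The precedence chain requires at least 3 distinct days.
3 works (last occupied day: day 3): for example Review -> day 1; Integrate -> day 3; Package -> day 1; Docs -> day 1; Sync -> day 2.

3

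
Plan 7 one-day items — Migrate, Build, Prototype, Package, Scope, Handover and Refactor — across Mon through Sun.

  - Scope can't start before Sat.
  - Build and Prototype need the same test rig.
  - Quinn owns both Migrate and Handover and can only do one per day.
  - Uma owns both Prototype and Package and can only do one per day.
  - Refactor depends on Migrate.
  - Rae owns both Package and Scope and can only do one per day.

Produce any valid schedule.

Handover -> Tue, Prototype -> Tue, Refactor -> Tue, Build -> Mon, Migrate -> Mon, Package -> Mon, Scope -> Sat

Checking: Migrate(Mon) before Refactor(Tue); Migrate(Mon) != Handover(Tue); Package(Mon) != Scope(Sat); Build(Mon) != Prototype(Tue); Prototype(Tue) != Package(Mon); Scope=Sat in [Sat,Sun].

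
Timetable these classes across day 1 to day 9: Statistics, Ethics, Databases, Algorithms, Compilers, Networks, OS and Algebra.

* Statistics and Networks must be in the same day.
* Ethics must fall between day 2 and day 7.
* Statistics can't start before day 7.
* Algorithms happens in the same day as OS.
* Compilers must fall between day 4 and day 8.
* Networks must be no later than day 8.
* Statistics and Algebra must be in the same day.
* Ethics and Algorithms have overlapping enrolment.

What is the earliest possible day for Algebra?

Algebra must be in the same day as Statistics, which can't be before day 7, so Algebra is at least day 7; Algebra must be in the same day as Networks, which can't be after day 8, so Algebra is at most day 8.
Algebra at day 7 is achievable: Statistics=day 7; Databases=day 1; Algorithms=day 1; Compilers=day 4; OS=day 1; Networks=day 7; Ethics=day 2; Algebra=day 7.

day 7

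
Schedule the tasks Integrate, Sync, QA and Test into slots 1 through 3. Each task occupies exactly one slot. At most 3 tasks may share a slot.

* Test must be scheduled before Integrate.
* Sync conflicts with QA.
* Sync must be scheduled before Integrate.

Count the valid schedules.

Splitting on Integrate: it can be 2 (2), 3 (8). Listing each branch's schedules as (Sync, QA, Test):
Integrate=2: (1,2,1) (1,3,1) — 2.
Integrate=3: (1,2,1) (1,2,2) (1,3,1) (1,3,2) (2,1,1) (2,1,2) (2,3,1) (2,3,2) — 8.
Summing: 2 + 8 = 10.

10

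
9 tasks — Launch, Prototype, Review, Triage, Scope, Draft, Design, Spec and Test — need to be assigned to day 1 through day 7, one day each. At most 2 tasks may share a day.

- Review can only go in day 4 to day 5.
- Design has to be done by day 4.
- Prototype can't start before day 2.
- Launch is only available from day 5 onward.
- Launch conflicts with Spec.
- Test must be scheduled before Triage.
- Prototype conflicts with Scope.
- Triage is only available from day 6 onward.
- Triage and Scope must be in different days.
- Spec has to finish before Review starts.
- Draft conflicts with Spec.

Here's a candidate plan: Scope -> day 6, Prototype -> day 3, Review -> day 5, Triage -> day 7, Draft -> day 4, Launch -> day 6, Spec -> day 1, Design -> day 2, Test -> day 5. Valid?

Valid

At most 2 tasks may share a day — holds.
Prototype conflicts with Scope — holds.
Launch conflicts with Spec — holds.
Triage and Scope must be in different days — holds.
Spec has to finish before Review starts — holds.
Prototype can't start before day 2 — holds.
Draft conflicts with Spec — holds.
Review can only go in day 4 to day 5 — holds.
Triage is only available from day 6 onward — holds.
Test must be scheduled before Triage — holds.
Launch is only available from day 5 onward — holds.
Design has to be done by day 4 — holds.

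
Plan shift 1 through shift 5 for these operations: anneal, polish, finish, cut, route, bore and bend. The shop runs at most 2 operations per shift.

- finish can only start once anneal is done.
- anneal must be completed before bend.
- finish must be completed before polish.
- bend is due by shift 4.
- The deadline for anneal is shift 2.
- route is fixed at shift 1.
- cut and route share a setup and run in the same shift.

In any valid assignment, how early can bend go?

shift 3

Precedence pushes bend to at least shift 2; bend's own window allows nothing later than shift 4.
bend at shift 3 is achievable: bend=shift 3; route=shift 1; finish=shift 3; cut=shift 1; bore=shift 2; anneal=shift 2; polish=shift 4.
Nothing earlier works — the capacity limit rule out every shift before shift 3.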